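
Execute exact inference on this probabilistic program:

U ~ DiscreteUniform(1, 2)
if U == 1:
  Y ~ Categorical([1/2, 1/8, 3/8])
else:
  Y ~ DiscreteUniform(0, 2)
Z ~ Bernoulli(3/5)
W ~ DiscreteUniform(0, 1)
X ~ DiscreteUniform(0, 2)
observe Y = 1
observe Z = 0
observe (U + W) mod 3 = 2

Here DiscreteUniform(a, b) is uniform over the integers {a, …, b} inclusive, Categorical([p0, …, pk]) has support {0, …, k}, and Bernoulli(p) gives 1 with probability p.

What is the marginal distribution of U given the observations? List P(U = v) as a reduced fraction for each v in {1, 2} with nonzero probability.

Enumerate traces; 6 have nonzero weight after conditioning:
  (U=1, Y=1, Z=0, W=1, X=0) weight 1/240
  (U=1, Y=1, Z=0, W=1, X=1) weight 1/240
  (U=1, Y=1, Z=0, W=1, X=2) weight 1/240
  (U=2, Y=1, Z=0, W=0, X=0) weight 1/90
  (U=2, Y=1, Z=0, W=0, X=1) weight 1/90
  (U=2, Y=1, Z=0, W=0, X=2) weight 1/90
Group by U:
  weight(U=1) = 1/80
  weight(U=2) = 1/30
Total weight = 1/80 + 1/30 = 11/240
P(U=1 | obs) = 1/80 / 11/240 = 3/11
P(U=2 | obs) = 1/30 / 11/240 = 8/11

P(U=1) = 3/11, P(U=2) = 8/11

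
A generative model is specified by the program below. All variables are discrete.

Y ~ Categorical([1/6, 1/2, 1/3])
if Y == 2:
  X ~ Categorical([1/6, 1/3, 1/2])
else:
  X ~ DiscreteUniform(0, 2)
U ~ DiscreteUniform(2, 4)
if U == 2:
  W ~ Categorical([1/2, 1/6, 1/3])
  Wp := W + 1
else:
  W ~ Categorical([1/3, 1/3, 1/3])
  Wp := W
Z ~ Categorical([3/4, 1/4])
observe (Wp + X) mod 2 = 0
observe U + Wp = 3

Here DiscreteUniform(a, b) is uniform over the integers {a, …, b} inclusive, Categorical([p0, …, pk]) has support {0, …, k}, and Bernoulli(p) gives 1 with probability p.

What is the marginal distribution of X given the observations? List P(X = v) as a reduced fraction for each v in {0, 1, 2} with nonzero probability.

P(X=0) = 5/21, P(X=1) = 3/7, P(X=2) = 1/3

Enumerate traces; 18 have nonzero weight after conditioning:
  (Y=0, X=0, U=3, W=0, Z=0) weight 1/216
  (Y=0, X=0, U=3, W=0, Z=1) weight 1/648
  (Y=0, X=1, U=2, W=0, Z=0) weight 1/144
  (Y=0, X=1, U=2, W=0, Z=1) weight 1/432
  (Y=0, X=2, U=3, W=0, Z=0) weight 1/216
  (Y=0, X=2, U=3, W=0, Z=1) weight 1/648
  (Y=1, X=0, U=3, W=0, Z=0) weight 1/72
  (Y=1, X=0, U=3, W=0, Z=1) weight 1/216
  … 10 more
Group by X:
  weight(X=0) = 5/162
  weight(X=1) = 1/18
  weight(X=2) = 7/162
Total weight = 5/162 + 1/18 + 7/162 = 7/54
P(X=0 | obs) = 5/162 / 7/54 = 5/21
P(X=1 | obs) = 1/18 / 7/54 = 3/7
P(X=2 | obs) = 7/162 / 7/54 = 1/3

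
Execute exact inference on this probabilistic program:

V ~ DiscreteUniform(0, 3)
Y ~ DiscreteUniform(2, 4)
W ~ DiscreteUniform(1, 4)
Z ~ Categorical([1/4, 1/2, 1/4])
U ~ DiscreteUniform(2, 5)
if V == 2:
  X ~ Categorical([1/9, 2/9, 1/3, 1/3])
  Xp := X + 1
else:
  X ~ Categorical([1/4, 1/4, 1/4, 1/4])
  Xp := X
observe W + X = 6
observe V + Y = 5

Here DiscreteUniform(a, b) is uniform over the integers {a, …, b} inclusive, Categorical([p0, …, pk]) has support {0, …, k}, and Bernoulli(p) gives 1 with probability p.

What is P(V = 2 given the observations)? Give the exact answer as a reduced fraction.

Enumerate traces; 72 have nonzero weight after conditioning:
  (V=1, Y=4, W=3, Z=0, U=2, X=3) weight 1/3072
  (V=1, Y=4, W=3, Z=0, U=3, X=3) weight 1/3072
  (V=1, Y=4, W=3, Z=0, U=4, X=3) weight 1/3072
  (V=1, Y=4, W=3, Z=0, U=5, X=3) weight 1/3072
  (V=1, Y=4, W=3, Z=1, U=2, X=3) weight 1/1536
  (V=1, Y=4, W=3, Z=1, U=3, X=3) weight 1/1536
  (V=1, Y=4, W=3, Z=1, U=4, X=3) weight 1/1536
  (V=1, Y=4, W=3, Z=1, U=5, X=3) weight 1/1536
  (V=2, Y=3, W=3, Z=0, U=2, X=3) weight 1/2304
  (V=3, Y=2, W=3, Z=0, U=2, X=3) weight 1/3072
  … 62 more
Group by V:
  weight(V=1) = 1/96
  weight(V=2) = 1/72
  weight(V=3) = 1/96
Total weight = 1/96 + 1/72 + 1/96 = 5/144
P(V=1 | obs) = 1/96 / 5/144 = 3/10
P(V=2 | obs) = 1/72 / 5/144 = 2/5
P(V=3 | obs) = 1/96 / 5/144 = 3/10

P(V = 2 | obs) = 2/5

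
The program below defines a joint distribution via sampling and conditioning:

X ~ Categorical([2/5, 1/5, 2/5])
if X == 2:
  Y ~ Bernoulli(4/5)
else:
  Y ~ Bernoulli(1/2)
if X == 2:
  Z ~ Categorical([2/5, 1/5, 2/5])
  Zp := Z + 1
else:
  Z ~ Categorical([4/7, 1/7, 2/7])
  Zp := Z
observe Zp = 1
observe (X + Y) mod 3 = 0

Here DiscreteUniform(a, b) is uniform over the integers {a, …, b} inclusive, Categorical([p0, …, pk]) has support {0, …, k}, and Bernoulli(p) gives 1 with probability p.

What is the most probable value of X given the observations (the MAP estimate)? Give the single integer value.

argmax_v P(X = v | obs) = 2

Enumerate traces; 2 have nonzero weight after conditioning:
  (X=0, Y=0, Z=1) weight 1/35
  (X=2, Y=1, Z=0) weight 16/125
Group by X:
  weight(X=0) = 1/35
  weight(X=2) = 16/125
Total weight = 1/35 + 16/125 = 137/875
P(X=0 | obs) = 1/35 / 137/875 = 25/137
P(X=2 | obs) = 16/125 / 137/875 = 112/137
argmax = 2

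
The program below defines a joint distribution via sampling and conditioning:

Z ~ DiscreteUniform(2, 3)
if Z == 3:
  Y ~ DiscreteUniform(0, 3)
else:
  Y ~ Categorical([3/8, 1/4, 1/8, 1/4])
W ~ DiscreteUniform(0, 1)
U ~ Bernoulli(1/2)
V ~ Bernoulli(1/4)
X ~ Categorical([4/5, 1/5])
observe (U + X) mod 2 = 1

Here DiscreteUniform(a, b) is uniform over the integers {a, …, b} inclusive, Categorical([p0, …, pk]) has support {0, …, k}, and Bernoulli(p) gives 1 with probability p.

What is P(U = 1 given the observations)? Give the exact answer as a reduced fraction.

Enumerate traces; 64 have nonzero weight after conditioning:
  (Z=2, Y=0, W=0, U=0, V=0, X=1) weight 9/1280
  (Z=2, Y=0, W=0, U=0, V=1, X=1) weight 3/1280
  (Z=2, Y=0, W=0, U=1, V=0, X=0) weight 9/320
  (Z=2, Y=0, W=0, U=1, V=1, X=0) weight 3/320
  (Z=2, Y=0, W=1, U=0, V=0, X=1) weight 9/1280
  (Z=2, Y=0, W=1, U=0, V=1, X=1) weight 3/1280
  (Z=2, Y=0, W=1, U=1, V=0, X=0) weight 9/320
  (Z=2, Y=0, W=1, U=1, V=1, X=0) weight 3/320
  … 56 more
Group by U:
  weight(U=0) = 1/10
  weight(U=1) = 2/5
Total weight = 1/10 + 2/5 = 1/2
P(U=0 | obs) = 1/10 / 1/2 = 1/5
P(U=1 | obs) = 2/5 / 1/2 = 4/5

P(U = 1 | obs) = 4/5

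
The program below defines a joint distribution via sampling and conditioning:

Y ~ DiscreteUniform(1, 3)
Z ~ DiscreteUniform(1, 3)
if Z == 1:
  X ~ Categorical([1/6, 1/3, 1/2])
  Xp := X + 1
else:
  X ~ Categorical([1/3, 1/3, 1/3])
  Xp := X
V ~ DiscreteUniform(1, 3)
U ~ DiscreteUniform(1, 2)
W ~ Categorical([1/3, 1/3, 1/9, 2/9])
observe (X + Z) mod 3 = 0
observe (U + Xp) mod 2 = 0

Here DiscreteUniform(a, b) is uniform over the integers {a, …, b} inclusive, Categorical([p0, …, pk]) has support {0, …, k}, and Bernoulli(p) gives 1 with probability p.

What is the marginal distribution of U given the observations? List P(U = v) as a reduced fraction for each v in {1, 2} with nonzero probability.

P(U=1) = 5/7, P(U=2) = 2/7

Enumerate traces; 108 have nonzero weight after conditioning:
  (Y=1, Z=1, X=2, V=1, U=1, W=0) weight 1/324
  (Y=1, Z=1, X=2, V=1, U=1, W=1) weight 1/324
  (Y=1, Z=1, X=2, V=1, U=1, W=2) weight 1/972
  (Y=1, Z=1, X=2, V=1, U=1, W=3) weight 1/486
  (Y=1, Z=1, X=2, V=2, U=1, W=0) weight 1/324
  (Y=1, Z=1, X=2, V=2, U=1, W=1) weight 1/324
  (Y=1, Z=1, X=2, V=2, U=1, W=2) weight 1/972
  (Y=1, Z=1, X=2, V=2, U=1, W=3) weight 1/486
  (Y=1, Z=3, X=0, V=1, U=2, W=0) weight 1/486
  … 99 more
Group by U:
  weight(U=1) = 5/36
  weight(U=2) = 1/18
Total weight = 5/36 + 1/18 = 7/36
P(U=1 | obs) = 5/36 / 7/36 = 5/7
P(U=2 | obs) = 1/18 / 7/36 = 2/7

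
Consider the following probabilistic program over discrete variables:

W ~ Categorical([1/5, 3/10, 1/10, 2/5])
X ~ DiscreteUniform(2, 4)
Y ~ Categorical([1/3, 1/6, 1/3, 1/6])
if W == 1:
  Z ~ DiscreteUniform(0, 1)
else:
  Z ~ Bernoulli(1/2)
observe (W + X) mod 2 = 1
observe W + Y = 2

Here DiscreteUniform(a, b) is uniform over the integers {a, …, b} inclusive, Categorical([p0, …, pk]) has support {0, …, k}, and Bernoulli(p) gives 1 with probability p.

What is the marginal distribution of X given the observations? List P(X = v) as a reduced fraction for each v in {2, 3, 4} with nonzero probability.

Enumerate traces; 8 have nonzero weight after conditioning:
  (W=0, X=3, Y=2, Z=0) weight 1/90
  (W=0, X=3, Y=2, Z=1) weight 1/90
  (W=1, X=2, Y=1, Z=0) weight 1/120
  (W=1, X=2, Y=1, Z=1) weight 1/120
  (W=1, X=4, Y=1, Z=0) weight 1/120
  (W=1, X=4, Y=1, Z=1) weight 1/120
  (W=2, X=3, Y=0, Z=0) weight 1/180
  (W=2, X=3, Y=0, Z=1) weight 1/180
Group by X:
  weight(X=2) = 1/60
  weight(X=3) = 1/30
  weight(X=4) = 1/60
Total weight = 1/60 + 1/30 + 1/60 = 1/15
P(X=2 | obs) = 1/60 / 1/15 = 1/4
P(X=3 | obs) = 1/30 / 1/15 = 1/2
P(X=4 | obs) = 1/60 / 1/15 = 1/4

P(X=2) = 1/4, P(X=3) = 1/2, P(X=4) = 1/4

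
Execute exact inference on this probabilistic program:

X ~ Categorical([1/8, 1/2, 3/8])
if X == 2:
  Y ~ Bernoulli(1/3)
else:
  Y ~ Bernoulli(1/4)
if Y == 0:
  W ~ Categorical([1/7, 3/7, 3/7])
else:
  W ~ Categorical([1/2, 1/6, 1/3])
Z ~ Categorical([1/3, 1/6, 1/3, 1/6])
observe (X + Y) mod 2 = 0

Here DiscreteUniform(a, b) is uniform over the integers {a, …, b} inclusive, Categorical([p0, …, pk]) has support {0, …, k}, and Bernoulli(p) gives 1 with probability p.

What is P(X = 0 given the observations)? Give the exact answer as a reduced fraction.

P(X = 0 | obs) = 1/5

Enumerate traces; 36 have nonzero weight after conditioning:
  (X=0, Y=0, W=0, Z=0) weight 1/224
  (X=0, Y=0, W=0, Z=1) weight 1/448
  (X=0, Y=0, W=0, Z=2) weight 1/224
  (X=0, Y=0, W=0, Z=3) weight 1/448
  (X=0, Y=0, W=1, Z=0) weight 3/224
  (X=0, Y=0, W=1, Z=1) weight 3/448
  (X=0, Y=0, W=1, Z=2) weight 3/224
  (X=0, Y=0, W=1, Z=3) weight 3/448
  (X=1, Y=1, W=0, Z=0) weight 1/48
  (X=2, Y=0, W=0, Z=0) weight 1/84
  … 26 more
Group by X:
  weight(X=0) = 3/32
  weight(X=1) = 1/8
  weight(X=2) = 1/4
Total weight = 3/32 + 1/8 + 1/4 = 15/32
P(X=0 | obs) = 3/32 / 15/32 = 1/5
P(X=1 | obs) = 1/8 / 15/32 = 4/15
P(X=2 | obs) = 1/4 / 15/32 = 8/15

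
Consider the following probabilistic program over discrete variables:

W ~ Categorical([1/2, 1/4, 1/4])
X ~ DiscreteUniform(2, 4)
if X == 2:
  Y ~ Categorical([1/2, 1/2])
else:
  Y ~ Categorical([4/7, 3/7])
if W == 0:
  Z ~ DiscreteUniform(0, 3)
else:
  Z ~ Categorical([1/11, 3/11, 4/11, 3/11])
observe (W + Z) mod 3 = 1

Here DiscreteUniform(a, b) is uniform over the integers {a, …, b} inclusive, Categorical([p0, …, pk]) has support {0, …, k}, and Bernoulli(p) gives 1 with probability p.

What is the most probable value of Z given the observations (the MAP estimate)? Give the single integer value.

argmax_v P(Z = v | obs) = 1

Enumerate traces; 24 have nonzero weight after conditioning:
  (W=0, X=2, Y=0, Z=1) weight 1/48
  (W=0, X=2, Y=1, Z=1) weight 1/48
  (W=0, X=3, Y=0, Z=1) weight 1/42
  (W=0, X=3, Y=1, Z=1) weight 1/56
  (W=0, X=4, Y=0, Z=1) weight 1/42
  (W=0, X=4, Y=1, Z=1) weight 1/56
  (W=1, X=2, Y=0, Z=0) weight 1/264
  (W=1, X=2, Y=0, Z=3) weight 1/88
  (W=2, X=2, Y=0, Z=2) weight 1/66
  … 15 more
Group by Z:
  weight(Z=0) = 1/44
  weight(Z=1) = 1/8
  weight(Z=2) = 1/11
  weight(Z=3) = 3/44
Total weight = 1/44 + 1/8 + 1/11 + 3/44 = 27/88
P(Z=0 | obs) = 1/44 / 27/88 = 2/27
P(Z=1 | obs) = 1/8 / 27/88 = 11/27
P(Z=2 | obs) = 1/11 / 27/88 = 8/27
P(Z=3 | obs) = 3/44 / 27/88 = 2/9
argmax = 1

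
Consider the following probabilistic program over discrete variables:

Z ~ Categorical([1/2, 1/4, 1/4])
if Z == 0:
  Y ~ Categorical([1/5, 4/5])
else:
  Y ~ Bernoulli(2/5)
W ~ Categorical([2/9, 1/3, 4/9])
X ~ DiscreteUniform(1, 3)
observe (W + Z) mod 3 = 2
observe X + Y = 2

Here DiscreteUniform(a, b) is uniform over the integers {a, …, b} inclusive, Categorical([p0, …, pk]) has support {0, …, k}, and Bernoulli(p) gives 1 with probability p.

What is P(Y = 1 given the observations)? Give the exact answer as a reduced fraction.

P(Y = 1 | obs) = 42/65

Enumerate traces; 6 have nonzero weight after conditioning:
  (Z=0, Y=0, W=2, X=2) weight 2/135
  (Z=0, Y=1, W=2, X=1) weight 8/135
  (Z=1, Y=0, W=1, X=2) weight 1/60
  (Z=1, Y=1, W=1, X=1) weight 1/90
  (Z=2, Y=0, W=0, X=2) weight 1/90
  (Z=2, Y=1, W=0, X=1) weight 1/135
Group by Y:
  weight(Y=0) = 23/540
  weight(Y=1) = 7/90
Total weight = 23/540 + 7/90 = 13/108
P(Y=0 | obs) = 23/540 / 13/108 = 23/65
P(Y=1 | obs) = 7/90 / 13/108 = 42/65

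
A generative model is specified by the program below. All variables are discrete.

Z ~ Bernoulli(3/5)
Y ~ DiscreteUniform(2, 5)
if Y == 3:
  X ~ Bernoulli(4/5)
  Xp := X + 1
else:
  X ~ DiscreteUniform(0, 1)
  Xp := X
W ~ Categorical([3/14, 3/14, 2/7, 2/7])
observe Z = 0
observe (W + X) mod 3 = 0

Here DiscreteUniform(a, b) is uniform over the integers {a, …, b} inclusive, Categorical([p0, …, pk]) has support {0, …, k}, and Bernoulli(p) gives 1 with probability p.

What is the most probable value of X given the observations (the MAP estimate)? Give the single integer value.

Enumerate traces; 12 have nonzero weight after conditioning:
  (Z=0, Y=2, X=0, W=0) weight 3/280
  (Z=0, Y=2, X=0, W=3) weight 1/70
  (Z=0, Y=2, X=1, W=2) weight 1/70
  (Z=0, Y=3, X=0, W=0) weight 3/700
  (Z=0, Y=3, X=0, W=3) weight 1/175
  (Z=0, Y=3, X=1, W=2) weight 4/175
  (Z=0, Y=4, X=0, W=0) weight 3/280
  (Z=0, Y=4, X=0, W=3) weight 1/70
  … 4 more
Group by X:
  weight(X=0) = 17/200
  weight(X=1) = 23/350
Total weight = 17/200 + 23/350 = 211/1400
P(X=0 | obs) = 17/200 / 211/1400 = 119/211
P(X=1 | obs) = 23/350 / 211/1400 = 92/211
argmax = 0

argmax_v P(X = v | obs) = 0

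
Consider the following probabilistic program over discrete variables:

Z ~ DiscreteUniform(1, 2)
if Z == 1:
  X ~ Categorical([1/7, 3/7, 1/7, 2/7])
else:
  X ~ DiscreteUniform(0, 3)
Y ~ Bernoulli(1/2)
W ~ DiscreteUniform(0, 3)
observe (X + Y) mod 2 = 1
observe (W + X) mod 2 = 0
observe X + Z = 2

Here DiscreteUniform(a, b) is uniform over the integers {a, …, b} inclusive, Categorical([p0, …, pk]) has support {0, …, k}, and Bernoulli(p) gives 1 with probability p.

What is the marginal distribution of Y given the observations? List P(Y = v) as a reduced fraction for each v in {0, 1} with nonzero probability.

P(Y=0) = 12/19, P(Y=1) = 7/19

Enumerate traces; 4 have nonzero weight after conditioning:
  (Z=1, X=1, Y=0, W=1) weight 3/112
  (Z=1, X=1, Y=0, W=3) weight 3/112
  (Z=2, X=0, Y=1, W=0) weight 1/64
  (Z=2, X=0, Y=1, W=2) weight 1/64
Group by Y:
  weight(Y=0) = 3/56
  weight(Y=1) = 1/32
Total weight = 3/56 + 1/32 = 19/224
P(Y=0 | obs) = 3/56 / 19/224 = 12/19
P(Y=1 | obs) = 1/32 / 19/224 = 7/19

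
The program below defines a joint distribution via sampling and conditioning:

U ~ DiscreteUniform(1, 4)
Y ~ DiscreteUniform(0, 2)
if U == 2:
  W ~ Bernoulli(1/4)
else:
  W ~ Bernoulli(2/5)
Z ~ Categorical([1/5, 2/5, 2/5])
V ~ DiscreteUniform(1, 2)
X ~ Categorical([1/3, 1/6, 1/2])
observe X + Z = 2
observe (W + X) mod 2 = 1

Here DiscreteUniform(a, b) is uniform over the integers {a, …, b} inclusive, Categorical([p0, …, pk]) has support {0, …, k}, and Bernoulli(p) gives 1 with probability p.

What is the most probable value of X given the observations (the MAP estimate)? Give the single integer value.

Enumerate traces; 72 have nonzero weight after conditioning:
  (U=1, Y=0, W=0, Z=1, V=1, X=1) weight 1/600
  (U=1, Y=0, W=0, Z=1, V=2, X=1) weight 1/600
  (U=1, Y=0, W=1, Z=0, V=1, X=2) weight 1/600
  (U=1, Y=0, W=1, Z=0, V=2, X=2) weight 1/600
  (U=1, Y=0, W=1, Z=2, V=1, X=0) weight 1/450
  (U=1, Y=0, W=1, Z=2, V=2, X=0) weight 1/450
  (U=1, Y=1, W=0, Z=1, V=1, X=1) weight 1/600
  (U=1, Y=1, W=0, Z=1, V=2, X=1) weight 1/600
  … 64 more
Group by X:
  weight(X=0) = 29/600
  weight(X=1) = 17/400
  weight(X=2) = 29/800
Total weight = 29/600 + 17/400 + 29/800 = 61/480
P(X=0 | obs) = 29/600 / 61/480 = 116/305
P(X=1 | obs) = 17/400 / 61/480 = 102/305
P(X=2 | obs) = 29/800 / 61/480 = 87/305
argmax = 0

argmax_v P(X = v | obs) = 0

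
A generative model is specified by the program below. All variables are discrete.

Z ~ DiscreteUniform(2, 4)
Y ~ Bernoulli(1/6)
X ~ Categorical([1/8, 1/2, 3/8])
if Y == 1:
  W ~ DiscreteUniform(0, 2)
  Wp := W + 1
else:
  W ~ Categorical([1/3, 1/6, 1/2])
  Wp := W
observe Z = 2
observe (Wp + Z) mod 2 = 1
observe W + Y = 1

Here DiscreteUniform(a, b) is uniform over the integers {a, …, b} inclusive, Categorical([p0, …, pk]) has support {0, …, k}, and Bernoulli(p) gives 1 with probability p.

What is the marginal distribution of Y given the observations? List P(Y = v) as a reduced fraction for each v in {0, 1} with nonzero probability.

P(Y=0) = 5/7, P(Y=1) = 2/7

Enumerate traces; 6 have nonzero weight after conditioning:
  (Z=2, Y=0, X=0, W=1) weight 5/864
  (Z=2, Y=0, X=1, W=1) weight 5/216
  (Z=2, Y=0, X=2, W=1) weight 5/288
  (Z=2, Y=1, X=0, W=0) weight 1/432
  (Z=2, Y=1, X=1, W=0) weight 1/108
  (Z=2, Y=1, X=2, W=0) weight 1/144
Group by Y:
  weight(Y=0) = 5/108
  weight(Y=1) = 1/54
Total weight = 5/108 + 1/54 = 7/108
P(Y=0 | obs) = 5/108 / 7/108 = 5/7
P(Y=1 | obs) = 1/54 / 7/108 = 2/7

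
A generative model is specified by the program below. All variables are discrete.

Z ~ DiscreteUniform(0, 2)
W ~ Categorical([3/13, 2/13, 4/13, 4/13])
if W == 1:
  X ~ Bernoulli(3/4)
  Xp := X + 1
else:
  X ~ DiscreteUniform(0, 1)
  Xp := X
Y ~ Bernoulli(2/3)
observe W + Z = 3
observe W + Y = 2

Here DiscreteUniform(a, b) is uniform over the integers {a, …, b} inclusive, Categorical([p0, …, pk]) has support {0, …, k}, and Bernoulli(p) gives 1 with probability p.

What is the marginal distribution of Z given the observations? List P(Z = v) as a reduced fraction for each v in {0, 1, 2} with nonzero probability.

Enumerate traces; 4 have nonzero weight after conditioning:
  (Z=1, W=2, X=0, Y=0) weight 2/117
  (Z=1, W=2, X=1, Y=0) weight 2/117
  (Z=2, W=1, X=0, Y=1) weight 1/117
  (Z=2, W=1, X=1, Y=1) weight 1/39
Group by Z:
  weight(Z=1) = 4/117
  weight(Z=2) = 4/117
Total weight = 4/117 + 4/117 = 8/117
P(Z=1 | obs) = 4/117 / 8/117 = 1/2
P(Z=2 | obs) = 4/117 / 8/117 = 1/2

P(Z=1) = 1/2, P(Z=2) = 1/2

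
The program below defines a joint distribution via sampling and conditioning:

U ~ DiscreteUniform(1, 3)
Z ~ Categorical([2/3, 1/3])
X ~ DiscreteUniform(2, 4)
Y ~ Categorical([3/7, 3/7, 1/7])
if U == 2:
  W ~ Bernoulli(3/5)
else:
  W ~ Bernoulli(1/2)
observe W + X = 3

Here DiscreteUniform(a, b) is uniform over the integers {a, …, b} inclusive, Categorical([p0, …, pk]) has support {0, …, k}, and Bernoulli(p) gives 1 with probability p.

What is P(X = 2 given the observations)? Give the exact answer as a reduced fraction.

Enumerate traces; 36 have nonzero weight after conditioning:
  (U=1, Z=0, X=2, Y=0, W=1) weight 1/63
  (U=1, Z=0, X=2, Y=1, W=1) weight 1/63
  (U=1, Z=0, X=2, Y=2, W=1) weight 1/189
  (U=1, Z=0, X=3, Y=0, W=0) weight 1/63
  (U=1, Z=0, X=3, Y=1, W=0) weight 1/63
  (U=1, Z=0, X=3, Y=2, W=0) weight 1/189
  (U=1, Z=1, X=2, Y=0, W=1) weight 1/126
  (U=1, Z=1, X=2, Y=1, W=1) weight 1/126
  … 28 more
Group by X:
  weight(X=2) = 8/45
  weight(X=3) = 7/45
Total weight = 8/45 + 7/45 = 1/3
P(X=2 | obs) = 8/45 / 1/3 = 8/15
P(X=3 | obs) = 7/45 / 1/3 = 7/15

P(X = 2 | obs) = 8/15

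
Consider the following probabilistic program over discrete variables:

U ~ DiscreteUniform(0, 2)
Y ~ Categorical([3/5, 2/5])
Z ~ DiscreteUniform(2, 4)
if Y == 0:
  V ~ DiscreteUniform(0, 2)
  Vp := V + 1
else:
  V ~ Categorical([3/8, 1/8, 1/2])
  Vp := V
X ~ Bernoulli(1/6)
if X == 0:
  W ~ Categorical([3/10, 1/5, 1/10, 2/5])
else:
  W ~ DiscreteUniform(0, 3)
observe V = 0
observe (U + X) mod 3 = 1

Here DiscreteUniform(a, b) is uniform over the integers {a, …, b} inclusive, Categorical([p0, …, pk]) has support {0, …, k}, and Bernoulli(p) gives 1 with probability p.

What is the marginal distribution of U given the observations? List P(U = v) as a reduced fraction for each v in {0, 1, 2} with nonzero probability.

Enumerate traces; 48 have nonzero weight after conditioning:
  (U=0, Y=0, Z=2, V=0, X=1, W=0) weight 1/1080
  (U=0, Y=0, Z=2, V=0, X=1, W=1) weight 1/1080
  (U=0, Y=0, Z=2, V=0, X=1, W=2) weight 1/1080
  (U=0, Y=0, Z=2, V=0, X=1, W=3) weight 1/1080
  (U=0, Y=0, Z=3, V=0, X=1, W=0) weight 1/1080
  (U=0, Y=0, Z=3, V=0, X=1, W=1) weight 1/1080
  (U=0, Y=0, Z=3, V=0, X=1, W=2) weight 1/1080
  (U=0, Y=0, Z=3, V=0, X=1, W=3) weight 1/1080
  (U=1, Y=0, Z=2, V=0, X=0, W=0) weight 1/180
  … 39 more
Group by U:
  weight(U=0) = 7/360
  weight(U=1) = 7/72
Total weight = 7/360 + 7/72 = 7/60
P(U=0 | obs) = 7/360 / 7/60 = 1/6
P(U=1 | obs) = 7/72 / 7/60 = 5/6

P(U=0) = 1/6, P(U=1) = 5/6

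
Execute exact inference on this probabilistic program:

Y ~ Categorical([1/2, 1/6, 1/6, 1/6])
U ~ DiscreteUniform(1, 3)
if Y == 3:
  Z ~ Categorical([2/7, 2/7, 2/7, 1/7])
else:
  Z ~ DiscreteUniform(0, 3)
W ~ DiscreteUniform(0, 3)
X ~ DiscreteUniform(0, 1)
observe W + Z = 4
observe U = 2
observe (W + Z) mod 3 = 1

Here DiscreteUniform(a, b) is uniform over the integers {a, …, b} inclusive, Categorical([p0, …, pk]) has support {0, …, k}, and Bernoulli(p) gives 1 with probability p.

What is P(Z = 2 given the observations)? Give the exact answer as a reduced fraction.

Enumerate traces; 24 have nonzero weight after conditioning:
  (Y=0, U=2, Z=1, W=3, X=0) weight 1/192
  (Y=0, U=2, Z=1, W=3, X=1) weight 1/192
  (Y=0, U=2, Z=2, W=2, X=0) weight 1/192
  (Y=0, U=2, Z=2, W=2, X=1) weight 1/192
  (Y=0, U=2, Z=3, W=1, X=0) weight 1/192
  (Y=0, U=2, Z=3, W=1, X=1) weight 1/192
  (Y=1, U=2, Z=1, W=3, X=0) weight 1/576
  (Y=1, U=2, Z=1, W=3, X=1) weight 1/576
  … 16 more
Group by Z:
  weight(Z=1) = 43/2016
  weight(Z=2) = 43/2016
  weight(Z=3) = 13/672
Total weight = 43/2016 + 43/2016 + 13/672 = 125/2016
P(Z=1 | obs) = 43/2016 / 125/2016 = 43/125
P(Z=2 | obs) = 43/2016 / 125/2016 = 43/125
P(Z=3 | obs) = 13/672 / 125/2016 = 39/125

P(Z = 2 | obs) = 43/125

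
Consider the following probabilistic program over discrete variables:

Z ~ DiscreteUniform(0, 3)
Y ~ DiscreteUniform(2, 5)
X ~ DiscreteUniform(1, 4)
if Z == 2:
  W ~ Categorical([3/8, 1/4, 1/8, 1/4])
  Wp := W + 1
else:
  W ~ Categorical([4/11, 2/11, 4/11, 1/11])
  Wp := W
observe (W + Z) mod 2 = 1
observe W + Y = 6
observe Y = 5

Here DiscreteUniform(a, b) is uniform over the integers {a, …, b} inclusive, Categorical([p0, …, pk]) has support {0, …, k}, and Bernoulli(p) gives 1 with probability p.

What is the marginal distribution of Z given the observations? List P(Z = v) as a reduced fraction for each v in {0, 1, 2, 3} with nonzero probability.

Enumerate traces; 8 have nonzero weight after conditioning:
  (Z=0, Y=5, X=1, W=1) weight 1/352
  (Z=0, Y=5, X=2, W=1) weight 1/352
  (Z=0, Y=5, X=3, W=1) weight 1/352
  (Z=0, Y=5, X=4, W=1) weight 1/352
  (Z=2, Y=5, X=1, W=1) weight 1/256
  (Z=2, Y=5, X=2, W=1) weight 1/256
  (Z=2, Y=5, X=3, W=1) weight 1/256
  (Z=2, Y=5, X=4, W=1) weight 1/256
Group by Z:
  weight(Z=0) = 1/88
  weight(Z=2) = 1/64
Total weight = 1/88 + 1/64 = 19/704
P(Z=0 | obs) = 1/88 / 19/704 = 8/19
P(Z=2 | obs) = 1/64 / 19/704 = 11/19

P(Z=0) = 8/19, P(Z=2) = 11/19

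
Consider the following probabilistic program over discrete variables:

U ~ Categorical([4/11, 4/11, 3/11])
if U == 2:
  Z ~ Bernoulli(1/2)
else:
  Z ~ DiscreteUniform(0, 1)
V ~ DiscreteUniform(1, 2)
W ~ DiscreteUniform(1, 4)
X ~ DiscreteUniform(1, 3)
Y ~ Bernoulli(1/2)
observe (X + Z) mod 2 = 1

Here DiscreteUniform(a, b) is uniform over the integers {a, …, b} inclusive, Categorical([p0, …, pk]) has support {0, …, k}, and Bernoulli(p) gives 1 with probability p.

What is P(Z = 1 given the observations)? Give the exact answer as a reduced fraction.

Enumerate traces; 144 have nonzero weight after conditioning:
  (U=0, Z=0, V=1, W=1, X=1, Y=0) weight 1/264
  (U=0, Z=0, V=1, W=1, X=1, Y=1) weight 1/264
  (U=0, Z=0, V=1, W=1, X=3, Y=0) weight 1/264
  (U=0, Z=0, V=1, W=1, X=3, Y=1) weight 1/264
  (U=0, Z=0, V=1, W=2, X=1, Y=0) weight 1/264
  (U=0, Z=0, V=1, W=2, X=1, Y=1) weight 1/264
  (U=0, Z=0, V=1, W=2, X=3, Y=0) weight 1/264
  (U=0, Z=0, V=1, W=2, X=3, Y=1) weight 1/264
  (U=0, Z=1, V=1, W=1, X=2, Y=0) weight 1/264
  … 135 more
Group by Z:
  weight(Z=0) = 1/3
  weight(Z=1) = 1/6
Total weight = 1/3 + 1/6 = 1/2
P(Z=0 | obs) = 1/3 / 1/2 = 2/3
P(Z=1 | obs) = 1/6 / 1/2 = 1/3

P(Z = 1 | obs) = 1/3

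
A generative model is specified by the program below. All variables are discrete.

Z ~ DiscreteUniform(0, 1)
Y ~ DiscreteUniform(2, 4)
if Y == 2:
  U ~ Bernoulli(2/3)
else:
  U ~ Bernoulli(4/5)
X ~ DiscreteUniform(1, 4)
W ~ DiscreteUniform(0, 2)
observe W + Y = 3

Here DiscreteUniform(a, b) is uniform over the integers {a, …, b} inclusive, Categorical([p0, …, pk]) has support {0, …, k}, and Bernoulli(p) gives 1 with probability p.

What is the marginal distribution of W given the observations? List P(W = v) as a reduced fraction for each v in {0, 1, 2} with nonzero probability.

P(W=0) = 1/2, P(W=1) = 1/2

Enumerate traces; 32 have nonzero weight after conditioning:
  (Z=0, Y=2, U=0, X=1, W=1) weight 1/216
  (Z=0, Y=2, U=0, X=2, W=1) weight 1/216
  (Z=0, Y=2, U=0, X=3, W=1) weight 1/216
  (Z=0, Y=2, U=0, X=4, W=1) weight 1/216
  (Z=0, Y=2, U=1, X=1, W=1) weight 1/108
  (Z=0, Y=2, U=1, X=2, W=1) weight 1/108
  (Z=0, Y=2, U=1, X=3, W=1) weight 1/108
  (Z=0, Y=2, U=1, X=4, W=1) weight 1/108
  (Z=0, Y=3, U=0, X=1, W=0) weight 1/360
  … 23 more
Group by W:
  weight(W=0) = 1/9
  weight(W=1) = 1/9
Total weight = 1/9 + 1/9 = 2/9
P(W=0 | obs) = 1/9 / 2/9 = 1/2
P(W=1 | obs) = 1/9 / 2/9 = 1/2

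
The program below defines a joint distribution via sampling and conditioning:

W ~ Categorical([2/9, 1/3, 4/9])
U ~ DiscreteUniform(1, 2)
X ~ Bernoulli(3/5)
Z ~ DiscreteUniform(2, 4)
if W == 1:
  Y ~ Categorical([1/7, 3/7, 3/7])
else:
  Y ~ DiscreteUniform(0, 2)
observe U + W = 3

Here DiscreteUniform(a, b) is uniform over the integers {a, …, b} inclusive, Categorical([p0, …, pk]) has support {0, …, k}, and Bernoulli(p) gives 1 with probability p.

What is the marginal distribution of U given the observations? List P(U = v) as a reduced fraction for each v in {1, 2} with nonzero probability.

Enumerate traces; 36 have nonzero weight after conditioning:
  (W=1, U=2, X=0, Z=2, Y=0) weight 1/315
  (W=1, U=2, X=0, Z=2, Y=1) weight 1/105
  (W=1, U=2, X=0, Z=2, Y=2) weight 1/105
  (W=1, U=2, X=0, Z=3, Y=0) weight 1/315
  (W=1, U=2, X=0, Z=3, Y=1) weight 1/105
  (W=1, U=2, X=0, Z=3, Y=2) weight 1/105
  (W=1, U=2, X=0, Z=4, Y=0) weight 1/315
  (W=1, U=2, X=0, Z=4, Y=1) weight 1/105
  (W=2, U=1, X=0, Z=2, Y=0) weight 4/405
  … 27 more
Group by U:
  weight(U=1) = 2/9
  weight(U=2) = 1/6
Total weight = 2/9 + 1/6 = 7/18
P(U=1 | obs) = 2/9 / 7/18 = 4/7
P(U=2 | obs) = 1/6 / 7/18 = 3/7

P(U=1) = 4/7, P(U=2) = 3/7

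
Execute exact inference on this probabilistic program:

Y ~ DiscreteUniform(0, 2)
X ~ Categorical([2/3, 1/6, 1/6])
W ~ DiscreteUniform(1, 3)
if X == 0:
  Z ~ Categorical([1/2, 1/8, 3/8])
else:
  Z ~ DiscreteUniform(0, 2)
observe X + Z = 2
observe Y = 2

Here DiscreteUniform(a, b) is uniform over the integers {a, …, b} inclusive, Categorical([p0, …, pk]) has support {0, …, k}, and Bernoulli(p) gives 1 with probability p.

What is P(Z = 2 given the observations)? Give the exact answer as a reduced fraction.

Enumerate traces; 9 have nonzero weight after conditioning:
  (Y=2, X=0, W=1, Z=2) weight 1/36
  (Y=2, X=0, W=2, Z=2) weight 1/36
  (Y=2, X=0, W=3, Z=2) weight 1/36
  (Y=2, X=1, W=1, Z=1) weight 1/162
  (Y=2, X=1, W=2, Z=1) weight 1/162
  (Y=2, X=1, W=3, Z=1) weight 1/162
  (Y=2, X=2, W=1, Z=0) weight 1/162
  (Y=2, X=2, W=2, Z=0) weight 1/162
  … 1 more
Group by Z:
  weight(Z=0) = 1/54
  weight(Z=1) = 1/54
  weight(Z=2) = 1/12
Total weight = 1/54 + 1/54 + 1/12 = 13/108
P(Z=0 | obs) = 1/54 / 13/108 = 2/13
P(Z=1 | obs) = 1/54 / 13/108 = 2/13
P(Z=2 | obs) = 1/12 / 13/108 = 9/13

P(Z = 2 | obs) = 9/13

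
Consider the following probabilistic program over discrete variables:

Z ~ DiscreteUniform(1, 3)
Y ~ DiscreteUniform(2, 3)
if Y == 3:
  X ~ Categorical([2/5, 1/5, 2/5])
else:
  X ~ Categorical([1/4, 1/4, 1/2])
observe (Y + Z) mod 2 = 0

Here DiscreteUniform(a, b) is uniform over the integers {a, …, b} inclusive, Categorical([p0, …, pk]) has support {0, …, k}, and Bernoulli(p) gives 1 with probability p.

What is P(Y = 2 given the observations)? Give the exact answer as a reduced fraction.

Enumerate traces; 9 have nonzero weight after conditioning:
  (Z=1, Y=3, X=0) weight 1/15
  (Z=1, Y=3, X=1) weight 1/30
  (Z=1, Y=3, X=2) weight 1/15
  (Z=2, Y=2, X=0) weight 1/24
  (Z=2, Y=2, X=1) weight 1/24
  (Z=2, Y=2, X=2) weight 1/12
  (Z=3, Y=3, X=0) weight 1/15
  (Z=3, Y=3, X=1) weight 1/30
  … 1 more
Group by Y:
  weight(Y=2) = 1/6
  weight(Y=3) = 1/3
Total weight = 1/6 + 1/3 = 1/2
P(Y=2 | obs) = 1/6 / 1/2 = 1/3
P(Y=3 | obs) = 1/3 / 1/2 = 2/3

P(Y = 2 | obs) = 1/3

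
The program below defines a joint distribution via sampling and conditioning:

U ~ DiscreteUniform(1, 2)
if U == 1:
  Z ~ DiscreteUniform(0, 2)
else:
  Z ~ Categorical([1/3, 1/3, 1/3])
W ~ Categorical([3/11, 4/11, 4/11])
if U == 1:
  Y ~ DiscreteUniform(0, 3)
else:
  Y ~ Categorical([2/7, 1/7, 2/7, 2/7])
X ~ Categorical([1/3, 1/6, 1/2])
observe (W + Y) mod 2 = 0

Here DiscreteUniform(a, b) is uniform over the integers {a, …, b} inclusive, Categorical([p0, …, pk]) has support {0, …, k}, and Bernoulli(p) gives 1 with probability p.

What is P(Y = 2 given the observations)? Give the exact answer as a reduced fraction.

Enumerate traces; 108 have nonzero weight after conditioning:
  (U=1, Z=0, W=0, Y=0, X=0) weight 1/264
  (U=1, Z=0, W=0, Y=0, X=1) weight 1/528
  (U=1, Z=0, W=0, Y=0, X=2) weight 1/176
  (U=1, Z=0, W=0, Y=2, X=0) weight 1/264
  (U=1, Z=0, W=0, Y=2, X=1) weight 1/528
  (U=1, Z=0, W=0, Y=2, X=2) weight 1/176
  (U=1, Z=0, W=1, Y=1, X=0) weight 1/198
  (U=1, Z=0, W=1, Y=1, X=1) weight 1/396
  (U=1, Z=0, W=1, Y=3, X=0) weight 1/198
  … 99 more
Group by Y:
  weight(Y=0) = 15/88
  weight(Y=1) = 1/14
  weight(Y=2) = 15/88
  weight(Y=3) = 15/154
Total weight = 15/88 + 1/14 + 15/88 + 15/154 = 157/308
P(Y=0 | obs) = 15/88 / 157/308 = 105/314
P(Y=1 | obs) = 1/14 / 157/308 = 22/157
P(Y=2 | obs) = 15/88 / 157/308 = 105/314
P(Y=3 | obs) = 15/154 / 157/308 = 30/157

P(Y = 2 | obs) = 105/314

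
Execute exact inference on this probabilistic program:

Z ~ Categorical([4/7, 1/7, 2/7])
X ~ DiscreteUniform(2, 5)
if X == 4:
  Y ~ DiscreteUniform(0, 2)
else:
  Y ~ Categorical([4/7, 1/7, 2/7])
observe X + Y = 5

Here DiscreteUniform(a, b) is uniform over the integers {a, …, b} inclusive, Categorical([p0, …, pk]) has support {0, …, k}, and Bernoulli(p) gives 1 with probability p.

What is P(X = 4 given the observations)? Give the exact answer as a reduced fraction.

Enumerate traces; 9 have nonzero weight after conditioning:
  (Z=0, X=3, Y=2) weight 2/49
  (Z=0, X=4, Y=1) weight 1/21
  (Z=0, X=5, Y=0) weight 4/49
  (Z=1, X=3, Y=2) weight 1/98
  (Z=1, X=4, Y=1) weight 1/84
  (Z=1, X=5, Y=0) weight 1/49
  (Z=2, X=3, Y=2) weight 1/49
  (Z=2, X=4, Y=1) weight 1/42
  … 1 more
Group by X:
  weight(X=3) = 1/14
  weight(X=4) = 1/12
  weight(X=5) = 1/7
Total weight = 1/14 + 1/12 + 1/7 = 25/84
P(X=3 | obs) = 1/14 / 25/84 = 6/25
P(X=4 | obs) = 1/12 / 25/84 = 7/25
P(X=5 | obs) = 1/7 / 25/84 = 12/25

P(X = 4 | obs) = 7/25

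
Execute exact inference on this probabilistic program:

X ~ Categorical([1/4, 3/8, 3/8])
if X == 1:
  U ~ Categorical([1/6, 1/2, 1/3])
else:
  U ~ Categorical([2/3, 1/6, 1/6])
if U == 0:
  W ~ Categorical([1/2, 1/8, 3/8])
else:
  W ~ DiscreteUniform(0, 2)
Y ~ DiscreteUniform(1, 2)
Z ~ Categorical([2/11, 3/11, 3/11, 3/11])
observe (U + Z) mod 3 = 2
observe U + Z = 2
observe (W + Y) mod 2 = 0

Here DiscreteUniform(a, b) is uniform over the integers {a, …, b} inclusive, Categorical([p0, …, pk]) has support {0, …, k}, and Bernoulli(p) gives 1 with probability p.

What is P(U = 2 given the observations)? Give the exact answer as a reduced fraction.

Enumerate traces; 27 have nonzero weight after conditioning:
  (X=0, U=0, W=0, Y=2, Z=2) weight 1/88
  (X=0, U=0, W=1, Y=1, Z=2) weight 1/352
  (X=0, U=0, W=2, Y=2, Z=2) weight 3/352
  (X=0, U=1, W=0, Y=2, Z=1) weight 1/528
  (X=0, U=1, W=1, Y=1, Z=1) weight 1/528
  (X=0, U=1, W=2, Y=2, Z=1) weight 1/528
  (X=0, U=2, W=0, Y=2, Z=0) weight 1/792
  (X=0, U=2, W=1, Y=1, Z=0) weight 1/792
  … 19 more
Group by U:
  weight(U=0) = 23/352
  weight(U=1) = 7/176
  weight(U=2) = 1/48
Total weight = 23/352 + 7/176 + 1/48 = 133/1056
P(U=0 | obs) = 23/352 / 133/1056 = 69/133
P(U=1 | obs) = 7/176 / 133/1056 = 6/19
P(U=2 | obs) = 1/48 / 133/1056 = 22/133

P(U = 2 | obs) = 22/133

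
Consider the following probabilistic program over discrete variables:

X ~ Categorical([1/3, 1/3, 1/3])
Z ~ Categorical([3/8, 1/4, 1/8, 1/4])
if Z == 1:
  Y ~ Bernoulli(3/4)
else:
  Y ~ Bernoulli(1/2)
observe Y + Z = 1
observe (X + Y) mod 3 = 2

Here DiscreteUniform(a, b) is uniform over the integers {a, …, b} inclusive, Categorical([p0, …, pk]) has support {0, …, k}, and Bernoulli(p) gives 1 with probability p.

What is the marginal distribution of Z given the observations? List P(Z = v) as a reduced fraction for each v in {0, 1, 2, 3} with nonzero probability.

Enumerate traces; 2 have nonzero weight after conditioning:
  (X=1, Z=0, Y=1) weight 1/16
  (X=2, Z=1, Y=0) weight 1/48
Group by Z:
  weight(Z=0) = 1/16
  weight(Z=1) = 1/48
Total weight = 1/16 + 1/48 = 1/12
P(Z=0 | obs) = 1/16 / 1/12 = 3/4
P(Z=1 | obs) = 1/48 / 1/12 = 1/4

P(Z=0) = 3/4, P(Z=1) = 1/4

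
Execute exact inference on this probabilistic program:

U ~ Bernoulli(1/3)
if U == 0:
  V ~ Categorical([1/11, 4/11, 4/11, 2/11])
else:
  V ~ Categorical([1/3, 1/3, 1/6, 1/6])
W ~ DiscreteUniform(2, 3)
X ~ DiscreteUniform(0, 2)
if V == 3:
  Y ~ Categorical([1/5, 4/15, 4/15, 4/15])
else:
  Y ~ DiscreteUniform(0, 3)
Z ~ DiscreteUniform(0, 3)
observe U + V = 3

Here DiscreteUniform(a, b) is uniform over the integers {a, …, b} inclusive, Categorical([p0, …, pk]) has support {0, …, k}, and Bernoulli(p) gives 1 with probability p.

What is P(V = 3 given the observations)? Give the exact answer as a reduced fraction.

Enumerate traces; 192 have nonzero weight after conditioning:
  (U=0, V=3, W=2, X=0, Y=0, Z=0) weight 1/990
  (U=0, V=3, W=2, X=0, Y=0, Z=1) weight 1/990
  (U=0, V=3, W=2, X=0, Y=0, Z=2) weight 1/990
  (U=0, V=3, W=2, X=0, Y=0, Z=3) weight 1/990
  (U=0, V=3, W=2, X=0, Y=1, Z=0) weight 2/1485
  (U=0, V=3, W=2, X=0, Y=1, Z=1) weight 2/1485
  (U=0, V=3, W=2, X=0, Y=1, Z=2) weight 2/1485
  (U=0, V=3, W=2, X=0, Y=1, Z=3) weight 2/1485
  (U=1, V=2, W=2, X=0, Y=0, Z=0) weight 1/1728
  … 183 more
Group by V:
  weight(V=2) = 1/18
  weight(V=3) = 4/33
Total weight = 1/18 + 4/33 = 35/198
P(V=2 | obs) = 1/18 / 35/198 = 11/35
P(V=3 | obs) = 4/33 / 35/198 = 24/35

P(V = 3 | obs) = 24/35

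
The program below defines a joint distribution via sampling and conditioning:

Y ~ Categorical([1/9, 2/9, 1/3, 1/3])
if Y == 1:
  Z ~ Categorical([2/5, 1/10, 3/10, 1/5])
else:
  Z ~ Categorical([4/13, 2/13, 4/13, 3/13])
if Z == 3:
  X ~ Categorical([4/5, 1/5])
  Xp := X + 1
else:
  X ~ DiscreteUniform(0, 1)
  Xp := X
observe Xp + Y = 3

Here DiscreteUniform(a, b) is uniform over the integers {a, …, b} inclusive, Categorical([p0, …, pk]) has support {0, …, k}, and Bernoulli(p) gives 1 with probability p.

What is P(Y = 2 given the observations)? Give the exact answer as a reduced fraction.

Enumerate traces; 8 have nonzero weight after conditioning:
  (Y=1, Z=3, X=1) weight 2/225
  (Y=2, Z=0, X=1) weight 2/39
  (Y=2, Z=1, X=1) weight 1/39
  (Y=2, Z=2, X=1) weight 2/39
  (Y=2, Z=3, X=0) weight 4/65
  (Y=3, Z=0, X=0) weight 2/39
  (Y=3, Z=1, X=0) weight 1/39
  (Y=3, Z=2, X=0) weight 2/39
Group by Y:
  weight(Y=1) = 2/225
  weight(Y=2) = 37/195
  weight(Y=3) = 5/39
Total weight = 2/225 + 37/195 + 5/39 = 956/2925
P(Y=1 | obs) = 2/225 / 956/2925 = 13/478
P(Y=2 | obs) = 37/195 / 956/2925 = 555/956
P(Y=3 | obs) = 5/39 / 956/2925 = 375/956

P(Y = 2 | obs) = 555/956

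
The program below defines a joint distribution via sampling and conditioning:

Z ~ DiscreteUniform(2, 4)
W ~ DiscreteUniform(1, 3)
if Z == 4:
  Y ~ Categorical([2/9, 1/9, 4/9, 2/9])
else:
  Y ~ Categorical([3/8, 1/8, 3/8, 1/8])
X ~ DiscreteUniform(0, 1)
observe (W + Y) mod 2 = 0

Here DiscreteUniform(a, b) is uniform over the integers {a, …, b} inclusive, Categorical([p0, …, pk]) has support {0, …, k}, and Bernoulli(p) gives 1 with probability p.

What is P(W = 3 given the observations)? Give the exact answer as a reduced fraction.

P(W = 3 | obs) = 5/23

Enumerate traces; 36 have nonzero weight after conditioning:
  (Z=2, W=1, Y=1, X=0) weight 1/144
  (Z=2, W=1, Y=1, X=1) weight 1/144
  (Z=2, W=1, Y=3, X=0) weight 1/144
  (Z=2, W=1, Y=3, X=1) weight 1/144
  (Z=2, W=2, Y=0, X=0) weight 1/48
  (Z=2, W=2, Y=0, X=1) weight 1/48
  (Z=2, W=2, Y=2, X=0) weight 1/48
  (Z=2, W=2, Y=2, X=1) weight 1/48
  (Z=2, W=3, Y=1, X=0) weight 1/144
  … 27 more
Group by W:
  weight(W=1) = 5/54
  weight(W=2) = 13/54
  weight(W=3) = 5/54
Total weight = 5/54 + 13/54 + 5/54 = 23/54
P(W=1 | obs) = 5/54 / 23/54 = 5/23
P(W=2 | obs) = 13/54 / 23/54 = 13/23
P(W=3 | obs) = 5/54 / 23/54 = 5/23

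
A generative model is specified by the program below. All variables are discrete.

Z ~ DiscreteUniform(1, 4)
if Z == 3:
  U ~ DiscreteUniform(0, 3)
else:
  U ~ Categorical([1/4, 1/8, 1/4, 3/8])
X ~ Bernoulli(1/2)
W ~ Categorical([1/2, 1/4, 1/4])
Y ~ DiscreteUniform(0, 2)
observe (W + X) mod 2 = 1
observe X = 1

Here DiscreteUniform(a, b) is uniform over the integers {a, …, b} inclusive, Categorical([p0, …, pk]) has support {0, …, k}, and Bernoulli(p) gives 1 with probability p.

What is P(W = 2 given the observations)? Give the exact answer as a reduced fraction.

Enumerate traces; 96 have nonzero weight after conditioning:
  (Z=1, U=0, X=1, W=0, Y=0) weight 1/192
  (Z=1, U=0, X=1, W=0, Y=1) weight 1/192
  (Z=1, U=0, X=1, W=0, Y=2) weight 1/192
  (Z=1, U=0, X=1, W=2, Y=0) weight 1/384
  (Z=1, U=0, X=1, W=2, Y=1) weight 1/384
  (Z=1, U=0, X=1, W=2, Y=2) weight 1/384
  (Z=1, U=1, X=1, W=0, Y=0) weight 1/384
  (Z=1, U=1, X=1, W=0, Y=1) weight 1/384
  … 88 more
Group by W:
  weight(W=0) = 1/4
  weight(W=2) = 1/8
Total weight = 1/4 + 1/8 = 3/8
P(W=0 | obs) = 1/4 / 3/8 = 2/3
P(W=2 | obs) = 1/8 / 3/8 = 1/3

P(W = 2 | obs) = 1/3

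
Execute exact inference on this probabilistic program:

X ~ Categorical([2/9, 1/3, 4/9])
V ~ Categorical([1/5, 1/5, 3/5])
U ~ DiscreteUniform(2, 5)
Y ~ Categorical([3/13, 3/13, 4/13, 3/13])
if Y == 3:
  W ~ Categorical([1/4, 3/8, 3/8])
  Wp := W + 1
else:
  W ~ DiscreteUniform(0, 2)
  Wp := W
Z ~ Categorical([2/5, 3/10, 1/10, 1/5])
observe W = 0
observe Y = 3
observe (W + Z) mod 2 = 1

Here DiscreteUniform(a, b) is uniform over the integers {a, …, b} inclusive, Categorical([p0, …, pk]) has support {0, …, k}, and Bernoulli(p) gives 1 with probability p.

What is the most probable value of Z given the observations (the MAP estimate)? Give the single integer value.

Enumerate traces; 72 have nonzero weight after conditioning:
  (X=0, V=0, U=2, Y=3, W=0, Z=1) weight 1/5200
  (X=0, V=0, U=2, Y=3, W=0, Z=3) weight 1/7800
  (X=0, V=0, U=3, Y=3, W=0, Z=1) weight 1/5200
  (X=0, V=0, U=3, Y=3, W=0, Z=3) weight 1/7800
  (X=0, V=0, U=4, Y=3, W=0, Z=1) weight 1/5200
  (X=0, V=0, U=4, Y=3, W=0, Z=3) weight 1/7800
  (X=0, V=0, U=5, Y=3, W=0, Z=1) weight 1/5200
  (X=0, V=0, U=5, Y=3, W=0, Z=3) weight 1/7800
  … 64 more
Group by Z:
  weight(Z=1) = 9/520
  weight(Z=3) = 3/260
Total weight = 9/520 + 3/260 = 3/104
P(Z=1 | obs) = 9/520 / 3/104 = 3/5
P(Z=3 | obs) = 3/260 / 3/104 = 2/5
argmax = 1

argmax_v P(Z = v | obs) = 1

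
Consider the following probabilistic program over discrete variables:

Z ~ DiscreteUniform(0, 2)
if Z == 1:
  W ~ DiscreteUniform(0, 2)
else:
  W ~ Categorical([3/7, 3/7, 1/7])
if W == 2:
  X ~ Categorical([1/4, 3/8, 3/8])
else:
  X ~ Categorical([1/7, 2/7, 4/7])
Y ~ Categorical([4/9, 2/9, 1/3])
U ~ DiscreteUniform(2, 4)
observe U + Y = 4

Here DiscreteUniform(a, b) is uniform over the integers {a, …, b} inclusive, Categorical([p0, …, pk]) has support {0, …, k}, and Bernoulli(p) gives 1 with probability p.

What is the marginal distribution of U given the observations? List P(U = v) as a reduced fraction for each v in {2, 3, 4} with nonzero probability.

P(U=2) = 1/3, P(U=3) = 2/9, P(U=4) = 4/9

Enumerate traces; 81 have nonzero weight after conditioning:
  (Z=0, W=0, X=0, Y=0, U=4) weight 4/1323
  (Z=0, W=0, X=0, Y=1, U=3) weight 2/1323
  (Z=0, W=0, X=0, Y=2, U=2) weight 1/441
  (Z=0, W=0, X=1, Y=0, U=4) weight 8/1323
  (Z=0, W=0, X=1, Y=1, U=3) weight 4/1323
  (Z=0, W=0, X=1, Y=2, U=2) weight 2/441
  (Z=0, W=0, X=2, Y=0, U=4) weight 16/1323
  (Z=0, W=0, X=2, Y=1, U=3) weight 8/1323
  … 73 more
Group by U:
  weight(U=2) = 1/9
  weight(U=3) = 2/27
  weight(U=4) = 4/27
Total weight = 1/9 + 2/27 + 4/27 = 1/3
P(U=2 | obs) = 1/9 / 1/3 = 1/3
P(U=3 | obs) = 2/27 / 1/3 = 2/9
P(U=4 | obs) = 4/27 / 1/3 = 4/9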